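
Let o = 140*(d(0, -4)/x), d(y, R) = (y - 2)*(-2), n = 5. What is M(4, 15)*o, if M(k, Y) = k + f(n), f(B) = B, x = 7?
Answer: 720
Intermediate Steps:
d(y, R) = 4 - 2*y (d(y, R) = (-2 + y)*(-2) = 4 - 2*y)
o = 80 (o = 140*((4 - 2*0)/7) = 140*((4 + 0)*(⅐)) = 140*(4*(⅐)) = 140*(4/7) = 80)
M(k, Y) = 5 + k (M(k, Y) = k + 5 = 5 + k)
M(4, 15)*o = (5 + 4)*80 = 9*80 = 720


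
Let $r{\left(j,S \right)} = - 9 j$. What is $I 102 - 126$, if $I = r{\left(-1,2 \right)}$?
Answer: $792$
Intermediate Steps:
$I = 9$ ($I = \left(-9\right) \left(-1\right) = 9$)
$I 102 - 126 = 9 \cdot 102 - 126 = 918 - 126 = 792$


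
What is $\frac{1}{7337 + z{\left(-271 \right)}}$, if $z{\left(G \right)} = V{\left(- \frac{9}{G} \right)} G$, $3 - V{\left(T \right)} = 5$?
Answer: $\frac{1}{7879} \approx 0.00012692$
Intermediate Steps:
$V{\left(T \right)} = -2$ ($V{\left(T \right)} = 3 - 5 = -2$)
$z{\left(G \right)} = - 2 G$
$\frac{1}{7337 + z{\left(-271 \right)}} = \frac{1}{7337 - -542} = \frac{1}{7337 + 542} = \frac{1}{7879}$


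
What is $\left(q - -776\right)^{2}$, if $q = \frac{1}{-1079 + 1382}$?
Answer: $\frac{55285646641}{91809} \approx 6.0218 \cdot 10^{5}$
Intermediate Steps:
$q = \frac{1}{303} \approx 0.0033003$
$\left(q - -776\right)^{2} = \left(\frac{1}{303} - -776\right)^{2} = \left(\frac{1}{303} + 776\right)^{2} = \left(\frac{235129}{303}\right)^{2} = \frac{55285646641}{91809}$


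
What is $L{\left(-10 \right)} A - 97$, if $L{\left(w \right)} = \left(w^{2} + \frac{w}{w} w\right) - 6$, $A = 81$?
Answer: $6707$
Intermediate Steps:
$L{\left(w \right)} = -6 + w + w^{2}$ ($L{\left(w \right)} = \left(w^{2} + 1 w\right) - 6 = \left(w^{2} + w\right) - 6 = \left(w + w^{2}\right) - 6 = -6 + w + w^{2}$)
$L{\left(-10 \right)} A - 97 = \left(-6 - 10 + \left(-10\right)^{2}\right) 81 - 97 = \left(-6 - 10 + 100\right) 81 - 97 = 84 \cdot 81 - 97 = 6804 - 97 = 6707$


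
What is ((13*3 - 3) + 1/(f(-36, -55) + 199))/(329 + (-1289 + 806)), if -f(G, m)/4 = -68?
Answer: -16957/72534 ≈ -0.23378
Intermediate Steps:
f(G, m) = 272 (f(G, m) = -4*(-68) = 272)
((13*3 - 3) + 1/(f(-36, -55) + 199))/(329 + (-1289 + 806)) = ((13*3 - 3) + 1/(272 + 199))/(329 + (-1289 + 806)) = ((39 - 3) + 1/471)/(329 - 483) = (36 + 1/471)/(-154) = (16957/471)*(-1/154) = -16957/72534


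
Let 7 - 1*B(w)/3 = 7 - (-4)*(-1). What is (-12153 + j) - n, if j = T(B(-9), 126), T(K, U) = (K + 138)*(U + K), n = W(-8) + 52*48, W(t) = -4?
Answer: 6055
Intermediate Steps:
B(w) = 12 (B(w) = 21 - 3*(7 - (-4)*(-1)) = 21 - 3*(7 - 1*4) = 21 - 3*(7 - 4) = 21 - 3*3 = 21 - 9 = 12)
n = 2492 (n = -4 + 52*48 = -4 + 2496 = 2492)
T(K, U) = (138 + K)*(K + U)
j = 20700 (j = 12**2 + 138*12 + 138*126 + 12*126 = 144 + 1656 + 17388 + 1512 = 20700)
(-12153 + j) - n = (-12153 + 20700) - 1*2492 = 8547 - 2492 = 6055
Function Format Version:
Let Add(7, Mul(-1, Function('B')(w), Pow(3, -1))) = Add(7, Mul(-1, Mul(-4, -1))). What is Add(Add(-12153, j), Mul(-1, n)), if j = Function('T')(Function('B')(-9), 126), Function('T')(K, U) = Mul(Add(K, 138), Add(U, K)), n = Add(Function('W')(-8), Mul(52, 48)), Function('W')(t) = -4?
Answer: 6055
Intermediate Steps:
Function('B')(w) = 12 (Function('B')(w) = Add(21, Mul(-3, Add(7, Mul(-1, Mul(-4, -1))))) = Add(21, Mul(-3, Add(7, Mul(-1, 4)))) = Add(21, Mul(-3, Add(7, -4))) = Add(21, Mul(-3, 3)) = Add(21, -9) = 12)
n = 2492 (n = Add(-4, Mul(52, 48)) = Add(-4, 2496) = 2492)
Function('T')(K, U) = Mul(Add(138, K), Add(K, U))
j = 20700 (j = Add(Pow(12, 2), Mul(138, 12), Mul(138, 126), Mul(12, 126)) = Add(144, 1656, 17388, 1512) = 20700)
Add(Add(-12153, j), Mul(-1, n)) = Add(Add(-12153, 20700), Mul(-1, 2492)) = Add(8547, -2492) = 6055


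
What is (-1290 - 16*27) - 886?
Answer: -2608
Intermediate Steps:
(-1290 - 16*27) - 886 = (-1290 - 432) - 886 = -1722 - 886 = -2608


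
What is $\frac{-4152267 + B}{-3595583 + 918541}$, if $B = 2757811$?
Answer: $\frac{697228}{1338521} \approx 0.52089$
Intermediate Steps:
$\frac{-4152267 + B}{-3595583 + 918541} = \frac{-4152267 + 2757811}{-3595583 + 918541} = - \frac{1394456}{-2677042} = \left(-1394456\right) \left(- \frac{1}{2677042}\right) = \frac{697228}{1338521}$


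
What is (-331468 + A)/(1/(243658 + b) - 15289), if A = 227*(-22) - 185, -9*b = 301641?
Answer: 212231358269/9638598400 ≈ 22.019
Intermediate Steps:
b = -100547/3 (b = -⅑*301641 = -100547/3 ≈ -33516.)
A = -5179 (A = -4994 - 185 = -5179)
(-331468 + A)/(1/(243658 + b) - 15289) = (-331468 - 5179)/(1/(243658 - 100547/3) - 15289) = -336647/(1/(630427/3) - 15289) = -336647/(3/630427 - 15289) = -336647/(-9638598400/630427) = -336647*(-630427/9638598400) = 212231358269/9638598400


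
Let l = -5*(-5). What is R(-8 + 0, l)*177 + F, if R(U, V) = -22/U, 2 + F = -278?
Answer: 827/4 ≈ 206.75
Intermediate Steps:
F = -280 (F = -2 - 278 = -280)
l = 25
R(-8 + 0, l)*177 + F = -22/(-8 + 0)*177 - 280 = -22/(-8)*177 - 280 = -22*(-⅛)*177 - 280 = (11/4)*177 - 280 = 1947/4 - 280 = 827/4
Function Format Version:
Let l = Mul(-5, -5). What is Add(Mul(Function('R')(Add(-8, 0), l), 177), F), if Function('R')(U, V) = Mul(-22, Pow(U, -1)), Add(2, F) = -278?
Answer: Rational(827, 4) ≈ 206.75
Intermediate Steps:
F = -280 (F = Add(-2, -278) = -280)
l = 25
Add(Mul(Function('R')(Add(-8, 0), l), 177), F) = Add(Mul(Mul(-22, Pow(Add(-8, 0), -1)), 177), -280) = Add(Mul(Mul(-22, Pow(-8, -1)), 177), -280) = Add(Mul(Mul(-22, Rational(-1, 8)), 177), -280) = Add(Mul(Rational(11, 4), 177), -280) = Add(Rational(1947, 4), -280) = Rational(827, 4)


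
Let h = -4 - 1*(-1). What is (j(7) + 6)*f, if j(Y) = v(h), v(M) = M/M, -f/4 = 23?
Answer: -644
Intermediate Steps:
f = -92 (f = -4*23 = -92)
h = -3 (h = -4 + 1 = -3)
v(M) = 1
j(Y) = 1
(j(7) + 6)*f = (1 + 6)*(-92) = 7*(-92) = -644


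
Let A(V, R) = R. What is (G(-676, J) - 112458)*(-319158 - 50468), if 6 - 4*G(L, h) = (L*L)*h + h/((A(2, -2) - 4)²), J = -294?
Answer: -148480012981441/12 ≈ -1.2373e+13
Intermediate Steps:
G(L, h) = 3/2 - h/144 - h*L²/4 (G(L, h) = 3/2 - ((L*L)*h + h/((-2 - 4)²))/4 = 3/2 - (L²*h + h/((-6)²))/4 = 3/2 - (h*L² + h/36)/4 = 3/2 - (h/36 + h*L²)/4 = 3/2 + (-h/144 - h*L²/4) = 3/2 - h/144 - h*L²/4)
(G(-676, J) - 112458)*(-319158 - 50468) = ((3/2 - 1/144*(-294) - ¼*(-294)*(-676)²) - 112458)*(-319158 - 50468) = ((3/2 + 49/24 - ¼*(-294)*456976) - 112458)*(-369626) = ((3/2 + 49/24 + 33587736) - 112458)*(-369626) = (806105749/24 - 112458)*(-369626) = (803406757/24)*(-369626) = -148480012981441/12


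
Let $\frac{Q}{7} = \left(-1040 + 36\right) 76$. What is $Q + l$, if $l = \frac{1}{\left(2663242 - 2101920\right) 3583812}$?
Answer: $- \frac{1074490619476267391}{2011672519464} \approx -5.3413 \cdot 10^{5}$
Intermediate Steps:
$l = \frac{1}{2011672519464}$ ($l = \frac{1}{561322} \cdot \frac{1}{3583812} = \frac{1}{2011672519464} \approx 4.971 \cdot 10^{-13}$)
$Q = -534128$ ($Q = 7 \left(-1040 + 36\right) 76 = 7 \left(\left(-1004\right) 76\right) = 7 \left(-76304\right) = -534128$)
$Q + l = -534128 + \frac{1}{2011672519464} = - \frac{1074490619476267391}{2011672519464}$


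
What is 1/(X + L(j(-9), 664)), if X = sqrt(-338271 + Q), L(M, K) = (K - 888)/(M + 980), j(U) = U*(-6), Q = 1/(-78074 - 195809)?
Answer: -7929460616/12381720447767659 - 267289*I*sqrt(25374349643429602)/24763440895535318 ≈ -6.4042e-7 - 0.0017194*I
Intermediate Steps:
Q = -1/273883 (Q = 1/(-273883) = -1/273883 ≈ -3.6512e-6)
j(U) = -6*U
L(M, K) = (-888 + K)/(980 + M)
X = I*sqrt(25374349643429602)/273883 (X = sqrt(-338271 - 1/273883) = sqrt(-92646676294/273883) = I*sqrt(25374349643429602)/273883 ≈ 581.61*I)
1/(X + L(j(-9), 664)) = 1/(I*sqrt(25374349643429602)/273883 + (-888 + 664)/(980 - 6*(-9))) = 1/(I*sqrt(25374349643429602)/273883 - 224/(980 + 54)) = 1/(I*sqrt(25374349643429602)/273883 - 224/1034) = 1/(I*sqrt(25374349643429602)/273883 + (1/1034)*(-224)) = 1/(I*sqrt(25374349643429602)/273883 - 112/517) = 1/(-112/517 + I*sqrt(25374349643429602)/273883)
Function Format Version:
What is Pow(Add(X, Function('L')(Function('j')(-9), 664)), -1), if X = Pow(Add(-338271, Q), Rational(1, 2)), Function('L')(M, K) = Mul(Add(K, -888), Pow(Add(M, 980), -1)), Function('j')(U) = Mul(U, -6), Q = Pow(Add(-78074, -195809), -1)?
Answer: Add(Rational(-7929460616, 12381720447767659), Mul(Rational(-267289, 24763440895535318), I, Pow(25374349643429602, Rational(1, 2)))) ≈ Add(-6.4042e-7, Mul(-0.0017194, I))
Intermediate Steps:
Q = Rational(-1, 273883) (Q = Pow(-273883, -1) = Rational(-1, 273883) ≈ -3.6512e-6)
Function('j')(U) = Mul(-6, U)
Function('L')(M, K) = Mul(Pow(Add(980, M), -1), Add(-888, K)) (Function('L')(M, K) = Mul(Add(-888, K), Pow(Add(980, M), -1)) = Mul(Pow(Add(980, M), -1), Add(-888, K)))
X = Mul(Rational(1, 273883), I, Pow(25374349643429602, Rational(1, 2))) (X = Pow(Add(-338271, Rational(-1, 273883)), Rational(1, 2)) = Pow(Rational(-92646676294, 273883), Rational(1, 2)) = Mul(Rational(1, 273883), I, Pow(25374349643429602, Rational(1, 2))) ≈ Mul(581.61, I))
Pow(Add(X, Function('L')(Function('j')(-9), 664)), -1) = Pow(Add(Mul(Rational(1, 273883), I, Pow(25374349643429602, Rational(1, 2))), Mul(Pow(Add(980, Mul(-6, -9)), -1), Add(-888, 664))), -1) = Pow(Add(Mul(Rational(1, 273883), I, Pow(25374349643429602, Rational(1, 2))), Mul(Pow(Add(980, 54), -1), -224)), -1) = Pow(Add(Mul(Rational(1, 273883), I, Pow(25374349643429602, Rational(1, 2))), Mul(Pow(1034, -1), -224)), -1) = Pow(Add(Mul(Rational(1, 273883), I, Pow(25374349643429602, Rational(1, 2))), Mul(Rational(1, 1034), -224)), -1) = Pow(Add(Mul(Rational(1, 273883), I, Pow(25374349643429602, Rational(1, 2))), Rational(-112, 517)), -1) = Pow(Add(Rational(-112, 517), Mul(Rational(1, 273883), I, Pow(25374349643429602, Rational(1, 2)))), -1)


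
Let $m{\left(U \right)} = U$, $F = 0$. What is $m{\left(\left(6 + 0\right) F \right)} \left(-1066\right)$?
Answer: $0$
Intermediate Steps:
$m{\left(\left(6 + 0\right) F \right)} \left(-1066\right) = \left(6 + 0\right) 0 \left(-1066\right) = 6 \cdot 0 \left(-1066\right) = 0 \left(-1066\right) = 0$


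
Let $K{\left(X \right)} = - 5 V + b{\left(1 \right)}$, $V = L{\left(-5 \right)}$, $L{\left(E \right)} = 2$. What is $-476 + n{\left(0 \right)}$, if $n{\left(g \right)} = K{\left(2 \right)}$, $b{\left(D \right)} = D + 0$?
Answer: $-485$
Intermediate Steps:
$V = 2$
$b{\left(D \right)} = D$
$K{\left(X \right)} = -9$ ($K{\left(X \right)} = \left(-5\right) 2 + 1 = -10 + 1 = -9$)
$n{\left(g \right)} = -9$
$-476 + n{\left(0 \right)} = -476 - 9 = -485$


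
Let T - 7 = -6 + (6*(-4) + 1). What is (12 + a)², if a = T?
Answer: 100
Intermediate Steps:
T = -22 (T = 7 + (-6 + (6*(-4) + 1)) = 7 + (-6 + (-24 + 1)) = 7 + (-6 - 23) = 7 - 29 = -22)
a = -22
(12 + a)² = (12 - 22)² = (-10)² = 100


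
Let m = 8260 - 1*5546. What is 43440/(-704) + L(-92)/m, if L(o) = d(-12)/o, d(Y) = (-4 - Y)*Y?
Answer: -84737337/1373284 ≈ -61.704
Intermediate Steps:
d(Y) = Y*(-4 - Y)
m = 2714 (m = 8260 - 5546 = 2714)
L(o) = -96/o (L(o) = (-1*(-12)*(4 - 12))/o = (-1*(-12)*(-8))/o = -96/o)
43440/(-704) + L(-92)/m = 43440/(-704) - 96/(-92)/2714 = 43440*(-1/704) - 96*(-1/92)*(1/2714) = -2715/44 + (24/23)*(1/2714) = -2715/44 + 12/31211 = -84737337/1373284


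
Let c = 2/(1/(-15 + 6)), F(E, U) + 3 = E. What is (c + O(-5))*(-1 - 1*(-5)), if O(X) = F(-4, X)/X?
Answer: -332/5 ≈ -66.400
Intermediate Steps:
F(E, U) = -3 + E
O(X) = -7/X (O(X) = (-3 - 4)/X = -7/X)
c = -18 (c = 2/(1/(-9)) = 2/(-⅑) = 2*(-9) = -18)
(c + O(-5))*(-1 - 1*(-5)) = (-18 - 7/(-5))*(-1 - 1*(-5)) = (-18 - 7*(-⅕))*(-1 + 5) = (-18 + 7/5)*4 = -83/5*4 = -332/5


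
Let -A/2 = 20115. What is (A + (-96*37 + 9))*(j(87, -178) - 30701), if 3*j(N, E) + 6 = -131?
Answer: 1345873840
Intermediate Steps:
A = -40230 (A = -2*20115 = -40230)
j(N, E) = -137/3 (j(N, E) = -2 + (⅓)*(-131) = -2 - 131/3 = -137/3)
(A + (-96*37 + 9))*(j(87, -178) - 30701) = (-40230 + (-96*37 + 9))*(-137/3 - 30701) = (-40230 + (-3552 + 9))*(-92240/3) = (-40230 - 3543)*(-92240/3) = -43773*(-92240/3) = 1345873840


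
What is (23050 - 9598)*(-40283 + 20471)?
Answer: -266511024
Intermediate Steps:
(23050 - 9598)*(-40283 + 20471) = 13452*(-19812) = -266511024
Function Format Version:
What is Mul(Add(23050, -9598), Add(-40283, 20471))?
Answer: -266511024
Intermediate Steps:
Mul(Add(23050, -9598), Add(-40283, 20471)) = Mul(13452, -19812) = -266511024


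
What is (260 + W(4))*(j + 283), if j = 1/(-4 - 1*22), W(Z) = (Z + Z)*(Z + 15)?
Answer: 1515542/13 ≈ 1.1658e+5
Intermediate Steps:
W(Z) = 2*Z*(15 + Z) (W(Z) = (2*Z)*(15 + Z) = 2*Z*(15 + Z))
j = -1/26 (j = 1/(-4 - 22) = 1/(-26) = -1/26 ≈ -0.038462)
(260 + W(4))*(j + 283) = (260 + 2*4*(15 + 4))*(-1/26 + 283) = (260 + 2*4*19)*(7357/26) = (260 + 152)*(7357/26) = 412*(7357/26) = 1515542/13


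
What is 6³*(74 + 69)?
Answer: 30888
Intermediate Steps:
6³*(74 + 69) = 216*143 = 30888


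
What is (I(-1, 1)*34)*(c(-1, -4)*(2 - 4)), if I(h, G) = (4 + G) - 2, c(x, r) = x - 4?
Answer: 1020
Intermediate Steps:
c(x, r) = -4 + x
I(h, G) = 2 + G
(I(-1, 1)*34)*(c(-1, -4)*(2 - 4)) = ((2 + 1)*34)*((-4 - 1)*(2 - 4)) = (3*34)*(-5*(-2)) = 102*10 = 1020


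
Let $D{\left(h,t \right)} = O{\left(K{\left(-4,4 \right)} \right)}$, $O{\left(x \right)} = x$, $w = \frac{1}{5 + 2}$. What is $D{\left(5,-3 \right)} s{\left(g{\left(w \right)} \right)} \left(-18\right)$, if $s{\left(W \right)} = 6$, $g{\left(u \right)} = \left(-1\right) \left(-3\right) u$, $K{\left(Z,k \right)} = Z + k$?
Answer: $0$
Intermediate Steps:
$w = \frac{1}{7} \approx 0.14286$
$g{\left(u \right)} = 3 u$
$D{\left(h,t \right)} = 0$ ($D{\left(h,t \right)} = -4 + 4 = 0$)
$D{\left(5,-3 \right)} s{\left(g{\left(w \right)} \right)} \left(-18\right) = 0 \cdot 6 \left(-18\right) = 0 \left(-18\right) = 0$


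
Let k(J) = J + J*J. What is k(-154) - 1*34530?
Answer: -10968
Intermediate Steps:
k(J) = J + J²
k(-154) - 1*34530 = -154*(1 - 154) - 1*34530 = -154*(-153) - 34530 = 23562 - 34530 = -10968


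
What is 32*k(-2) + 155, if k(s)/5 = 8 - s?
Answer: 1755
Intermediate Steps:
k(s) = 40 - 5*s (k(s) = 5*(8 - s) = 40 - 5*s)
32*k(-2) + 155 = 32*(40 - 5*(-2)) + 155 = 32*(40 + 10) + 155 = 32*50 + 155 = 1600 + 155 = 1755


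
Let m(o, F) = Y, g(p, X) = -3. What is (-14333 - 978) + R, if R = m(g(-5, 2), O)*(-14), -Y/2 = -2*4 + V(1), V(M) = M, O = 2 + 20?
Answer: -15507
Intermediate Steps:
O = 22
Y = 14 (Y = -2*(-2*4 + 1) = -2*(-8 + 1) = -2*(-7) = 14)
m(o, F) = 14
R = -196 (R = 14*(-14) = -196)
(-14333 - 978) + R = (-14333 - 978) - 196 = -15311 - 196 = -15507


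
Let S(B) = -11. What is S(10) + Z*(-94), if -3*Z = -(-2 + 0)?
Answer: 155/3 ≈ 51.667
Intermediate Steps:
Z = -⅔ (Z = -(-1)*(-2 + 0)/3 = -(-1)*(-2)/3 = -⅓*2 = -⅔ ≈ -0.66667)
S(10) + Z*(-94) = -11 - ⅔*(-94) = -11 + 188/3 = 155/3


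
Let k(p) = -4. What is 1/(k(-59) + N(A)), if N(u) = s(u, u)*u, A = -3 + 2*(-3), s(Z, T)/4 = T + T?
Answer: 1/644 ≈ 0.0015528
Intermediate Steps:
s(Z, T) = 8*T (s(Z, T) = 4*(T + T) = 4*(2*T) = 8*T)
A = -9 (A = -3 - 6 = -9)
N(u) = 8*u² (N(u) = (8*u)*u = 8*u²)
1/(k(-59) + N(A)) = 1/(-4 + 8*(-9)²) = 1/(-4 + 8*81) = 1/(-4 + 648) = 1/644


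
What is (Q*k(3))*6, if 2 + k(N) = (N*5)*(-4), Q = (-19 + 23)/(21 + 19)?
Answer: -186/5 ≈ -37.200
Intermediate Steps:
Q = 1/10 (Q = 4/40 = 4*(1/40) = 1/10 ≈ 0.10000)
k(N) = -2 - 20*N (k(N) = -2 + (N*5)*(-4) = -2 + (5*N)*(-4) = -2 - 20*N)
(Q*k(3))*6 = ((-2 - 20*3)/10)*6 = ((-2 - 60)/10)*6 = ((1/10)*(-62))*6 = -31/5*6 = -186/5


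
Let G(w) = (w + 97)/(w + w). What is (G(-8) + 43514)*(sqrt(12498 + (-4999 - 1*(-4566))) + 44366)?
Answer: 15442362705/8 + 696135*sqrt(12065)/16 ≈ 1.9351e+9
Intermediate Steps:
G(w) = (97 + w)/(2*w) (G(w) = (97 + w)/((2*w)) = (97 + w)*(1/(2*w)) = (97 + w)/(2*w))
(G(-8) + 43514)*(sqrt(12498 + (-4999 - 1*(-4566))) + 44366) = ((1/2)*(97 - 8)/(-8) + 43514)*(sqrt(12498 + (-4999 - 1*(-4566))) + 44366) = ((1/2)*(-1/8)*89 + 43514)*(sqrt(12498 + (-4999 + 4566)) + 44366) = (-89/16 + 43514)*(sqrt(12498 - 433) + 44366) = 696135*(sqrt(12065) + 44366)/16 = 696135*(44366 + sqrt(12065))/16 = 15442362705/8 + 696135*sqrt(12065)/16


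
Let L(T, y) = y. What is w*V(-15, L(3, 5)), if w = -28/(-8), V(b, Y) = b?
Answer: -105/2 ≈ -52.500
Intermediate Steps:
w = 7/2 (w = -28*(-⅛) = 7/2 ≈ 3.5000)
w*V(-15, L(3, 5)) = (7/2)*(-15) = -105/2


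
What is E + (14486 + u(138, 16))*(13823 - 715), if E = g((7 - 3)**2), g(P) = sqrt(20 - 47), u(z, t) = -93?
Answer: 188663444 + 3*I*sqrt(3) ≈ 1.8866e+8 + 5.1962*I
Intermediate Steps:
g(P) = 3*I*sqrt(3) (g(P) = sqrt(-27) = 3*I*sqrt(3))
E = 3*I*sqrt(3) ≈ 5.1962*I
E + (14486 + u(138, 16))*(13823 - 715) = 3*I*sqrt(3) + (14486 - 93)*(13823 - 715) = 3*I*sqrt(3) + 14393*13108 = 3*I*sqrt(3) + 188663444 = 188663444 + 3*I*sqrt(3)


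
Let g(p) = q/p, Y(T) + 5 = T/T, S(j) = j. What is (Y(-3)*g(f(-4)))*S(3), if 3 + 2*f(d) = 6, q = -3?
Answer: 24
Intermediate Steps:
f(d) = 3/2 (f(d) = -3/2 + (½)*6 = -3/2 + 3 = 3/2)
Y(T) = -4 (Y(T) = -5 + T/T = -5 + 1 = -4)
g(p) = -3/p
(Y(-3)*g(f(-4)))*S(3) = -(-12)/3/2*3 = -(-12)*2/3*3 = -4*(-2)*3 = 8*3 = 24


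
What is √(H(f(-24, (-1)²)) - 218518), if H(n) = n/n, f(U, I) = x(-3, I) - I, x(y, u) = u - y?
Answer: 13*I*√1293 ≈ 467.46*I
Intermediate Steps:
f(U, I) = 3 (f(U, I) = (I - 1*(-3)) - I = (I + 3) - I = (3 + I) - I = 3)
H(n) = 1
√(H(f(-24, (-1)²)) - 218518) = √(1 - 218518) = √(-218517) = 13*I*√1293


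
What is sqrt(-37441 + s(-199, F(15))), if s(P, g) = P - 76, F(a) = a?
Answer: 2*I*sqrt(9429) ≈ 194.21*I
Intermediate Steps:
s(P, g) = -76 + P
sqrt(-37441 + s(-199, F(15))) = sqrt(-37441 + (-76 - 199)) = sqrt(-37441 - 275) = sqrt(-37716) = 2*I*sqrt(9429)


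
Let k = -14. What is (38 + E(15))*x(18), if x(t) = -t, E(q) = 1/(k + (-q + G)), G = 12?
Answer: -11610/17 ≈ -682.94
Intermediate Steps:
E(q) = 1/(-2 - q) (E(q) = 1/(-14 + (-q + 12)) = 1/(-14 + (12 - q)) = 1/(-2 - q))
(38 + E(15))*x(18) = (38 - 1/(2 + 15))*(-1*18) = (38 - 1/17)*(-18) = (645/17)*(-18) = -11610/17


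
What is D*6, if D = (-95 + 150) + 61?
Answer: 696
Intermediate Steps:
D = 116 (D = 55 + 61 = 116)
D*6 = 116*6 = 696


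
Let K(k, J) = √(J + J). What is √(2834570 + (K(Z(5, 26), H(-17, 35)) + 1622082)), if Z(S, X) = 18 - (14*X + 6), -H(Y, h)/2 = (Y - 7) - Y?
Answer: √(4456652 + 2*√7) ≈ 2111.1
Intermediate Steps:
H(Y, h) = 14 (H(Y, h) = -2*((Y - 7) - Y) = -2*((-7 + Y) - Y) = -2*(-7) = 14)
Z(S, X) = 12 - 14*X (Z(S, X) = 18 - (6 + 14*X) = 18 + (-6 - 14*X) = 12 - 14*X)
K(k, J) = √2*√J (K(k, J) = √(2*J) = √2*√J)
√(2834570 + (K(Z(5, 26), H(-17, 35)) + 1622082)) = √(2834570 + (√2*√14 + 1622082)) = √(2834570 + (2*√7 + 1622082)) = √(2834570 + (1622082 + 2*√7)) = √(4456652 + 2*√7)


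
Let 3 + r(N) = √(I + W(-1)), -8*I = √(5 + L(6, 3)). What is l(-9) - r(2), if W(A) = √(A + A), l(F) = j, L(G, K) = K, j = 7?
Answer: 10 - 2^(¼)*√(-1 + 4*I)/2 ≈ 9.257 - 0.95165*I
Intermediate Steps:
l(F) = 7
W(A) = √2*√A (W(A) = √(2*A) = √2*√A)
I = -√2/4 (I = -√(5 + 3)/8 = -√2/4 ≈ -0.35355)
r(N) = -3 + √(-√2/4 + I*√2) (r(N) = -3 + √(-√2/4 + √2*√(-1)) = -3 + √(-√2/4 + √2*I) = -3 + √(-√2/4 + I*√2))
l(-9) - r(2) = 7 - (-3 + 2^(¼)*√(-1 + 4*I)/2) = 7 + (3 - 2^(¼)*√(-1 + 4*I)/2) = 10 - 2^(¼)*√(-1 + 4*I)/2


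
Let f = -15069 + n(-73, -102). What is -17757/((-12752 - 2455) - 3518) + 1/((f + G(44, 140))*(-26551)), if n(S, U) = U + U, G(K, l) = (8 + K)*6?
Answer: 1007657777936/1062588941925 ≈ 0.94830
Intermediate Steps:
G(K, l) = 48 + 6*K
n(S, U) = 2*U
f = -15273 (f = -15069 + 2*(-102) = -15069 - 204 = -15273)
-17757/((-12752 - 2455) - 3518) + 1/((f + G(44, 140))*(-26551)) = -17757/((-12752 - 2455) - 3518) + 1/((-15273 + (48 + 6*44))*(-26551)) = -17757/(-15207 - 3518) - 1/26551/(-15273 + (48 + 264)) = -17757/(-18725) - 1/26551/(-15273 + 312) = -17757*(-1/18725) - 1/26551/(-14961) = 17757/18725 - 1/14961*(-1/26551) = 17757/18725 + 1/397229511 = 1007657777936/1062588941925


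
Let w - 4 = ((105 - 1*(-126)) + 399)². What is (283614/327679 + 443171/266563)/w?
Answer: 20074438981/3151673845239128 ≈ 6.3695e-6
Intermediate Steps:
w = 396904 (w = 4 + ((105 - 1*(-126)) + 399)² = 4 + ((105 + 126) + 399)² = 4 + (231 + 399)² = 4 + 630² = 4 + 396900 = 396904)
(283614/327679 + 443171/266563)/w = (283614/327679 + 443171/266563)/396904 = (283614*(1/327679) + 443171*(1/266563))*(1/396904) = (283614/327679 + 443171/266563)*(1/396904) = (20074438981/7940645207)*(1/396904) = 20074438981/3151673845239128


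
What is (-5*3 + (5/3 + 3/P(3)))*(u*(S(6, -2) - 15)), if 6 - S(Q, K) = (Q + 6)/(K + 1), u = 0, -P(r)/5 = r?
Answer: 0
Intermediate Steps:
P(r) = -5*r
S(Q, K) = 6 - (6 + Q)/(1 + K) (S(Q, K) = 6 - (Q + 6)/(K + 1) = 6 - (6 + Q)/(1 + K))
(-5*3 + (5/3 + 3/P(3)))*(u*(S(6, -2) - 15)) = (-5*3 + (5/3 + 3/((-5*3))))*(0*((-1*6 + 6*(-2))/(1 - 2) - 15)) = (-15 + (5*(1/3) + 3/(-15)))*(0*((-6 - 12)/(-1) - 15)) = (-15 + (5/3 + 3*(-1/15)))*(0*(-1*(-18) - 15)) = (-15 + (5/3 - 1/5))*(0*(18 - 15)) = (-15 + 22/15)*(0*3) = -203/15*0 = 0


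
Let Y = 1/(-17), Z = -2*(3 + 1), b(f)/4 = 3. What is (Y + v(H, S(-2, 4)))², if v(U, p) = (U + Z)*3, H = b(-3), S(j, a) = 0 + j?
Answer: 41209/289 ≈ 142.59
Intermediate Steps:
b(f) = 12 (b(f) = 4*3 = 12)
S(j, a) = j
Z = -8 (Z = -2*4 = -8)
Y = -1/17 ≈ -0.058824
H = 12
v(U, p) = -24 + 3*U (v(U, p) = (U - 8)*3 = (-8 + U)*3 = -24 + 3*U)
(Y + v(H, S(-2, 4)))² = (-1/17 + (-24 + 3*12))² = (-1/17 + (-24 + 36))² = (-1/17 + 12)² = (203/17)² = 41209/289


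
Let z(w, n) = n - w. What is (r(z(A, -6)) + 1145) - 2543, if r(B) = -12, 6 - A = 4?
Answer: -1410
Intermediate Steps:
A = 2 (A = 6 - 1*4 = 6 - 4 = 2)
(r(z(A, -6)) + 1145) - 2543 = (-12 + 1145) - 2543 = 1133 - 2543 = -1410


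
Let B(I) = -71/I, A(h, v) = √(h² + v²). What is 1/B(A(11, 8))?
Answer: -√185/71 ≈ -0.19157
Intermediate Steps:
1/B(A(11, 8)) = 1/(-71/√(11² + 8²)) = 1/(-71/√(121 + 64)) = 1/(-71*√185/185) = -√185/71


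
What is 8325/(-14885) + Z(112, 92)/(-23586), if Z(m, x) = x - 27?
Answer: -39464195/70215522 ≈ -0.56204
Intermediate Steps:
Z(m, x) = -27 + x
8325/(-14885) + Z(112, 92)/(-23586) = 8325/(-14885) + (-27 + 92)/(-23586) = 8325*(-1/14885) + 65*(-1/23586) = -1665/2977 - 65/23586 = -39464195/70215522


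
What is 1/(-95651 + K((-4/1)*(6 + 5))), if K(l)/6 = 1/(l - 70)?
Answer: -19/1817370 ≈ -1.0455e-5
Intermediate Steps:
K(l) = 6/(-70 + l) (K(l) = 6/(l - 70) = 6/(-70 + l))
1/(-95651 + K((-4/1)*(6 + 5))) = 1/(-95651 + 6/(-70 + (-4/1)*(6 + 5))) = 1/(-95651 + 6/(-70 - 4*1*11)) = 1/(-95651 + 6/(-70 - 4*11)) = 1/(-95651 + 6/(-70 - 44)) = 1/(-95651 + 6/(-114)) = 1/(-95651 + 6*(-1/114)) = 1/(-95651 - 1/19) = 1/(-1817370/19) = -19/1817370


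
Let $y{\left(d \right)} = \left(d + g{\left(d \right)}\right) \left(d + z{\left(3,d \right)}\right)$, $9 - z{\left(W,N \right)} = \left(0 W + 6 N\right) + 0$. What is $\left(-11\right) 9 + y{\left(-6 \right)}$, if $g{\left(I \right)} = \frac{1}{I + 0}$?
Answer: $- \frac{679}{2} \approx -339.5$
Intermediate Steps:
$g{\left(I \right)} = \frac{1}{I}$
$z{\left(W,N \right)} = 9 - 6 N$ ($z{\left(W,N \right)} = 9 - \left(\left(0 W + 6 N\right) + 0\right) = 9 - \left(\left(0 + 6 N\right) + 0\right) = 9 - \left(6 N + 0\right) = 9 - 6 N$)
$y{\left(d \right)} = \left(9 - 5 d\right) \left(d + \frac{1}{d}\right)$ ($y{\left(d \right)} = \left(d + \frac{1}{d}\right) \left(d - \left(-9 + 6 d\right)\right) = \left(d + \frac{1}{d}\right) \left(9 - 5 d\right) = \left(9 - 5 d\right) \left(d + \frac{1}{d}\right)$)
$\left(-11\right) 9 + y{\left(-6 \right)} = \left(-11\right) 9 + \left(-5 - 5 \left(-6\right)^{2} + 9 \left(-6\right) + \frac{9}{-6}\right) = -99 - \frac{481}{2} = - \frac{679}{2}$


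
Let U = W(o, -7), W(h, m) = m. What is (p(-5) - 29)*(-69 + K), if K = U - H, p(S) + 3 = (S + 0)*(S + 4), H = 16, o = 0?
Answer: 2484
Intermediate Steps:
U = -7
p(S) = -3 + S*(4 + S) (p(S) = -3 + (S + 0)*(S + 4) = -3 + S*(4 + S))
K = -23 (K = -7 - 1*16 = -7 - 16 = -23)
(p(-5) - 29)*(-69 + K) = ((-3 + (-5)**2 + 4*(-5)) - 29)*(-69 - 23) = ((-3 + 25 - 20) - 29)*(-92) = (2 - 29)*(-92) = -27*(-92) = 2484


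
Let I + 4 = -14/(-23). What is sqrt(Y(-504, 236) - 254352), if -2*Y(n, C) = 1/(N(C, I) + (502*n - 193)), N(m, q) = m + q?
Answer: I*sqrt(34441601552890984274)/11636546 ≈ 504.33*I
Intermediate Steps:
I = -78/23 (I = -4 - 14/(-23) = -4 - 14*(-1/23) = -4 + 14/23 = -78/23 ≈ -3.3913)
Y(n, C) = -1/(2*(-4517/23 + C + 502*n)) (Y(n, C) = -1/(2*((C - 78/23) + (502*n - 193))) = -1/(2*((-78/23 + C) + (-193 + 502*n))) = -1/(2*(-4517/23 + C + 502*n)))
sqrt(Y(-504, 236) - 254352) = sqrt(-23/(-9034 + 46*236 + 23092*(-504)) - 254352) = sqrt(-23/(-9034 + 10856 - 11638368) - 254352) = sqrt(-23/(-11636546) - 254352) = sqrt(-23*(-1/11636546) - 254352) = sqrt(23/11636546 - 254352) = sqrt(-2959778748169/11636546) = I*sqrt(34441601552890984274)/11636546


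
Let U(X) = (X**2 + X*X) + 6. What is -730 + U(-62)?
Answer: 6964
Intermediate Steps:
U(X) = 6 + 2*X**2 (U(X) = (X**2 + X**2) + 6 = 2*X**2 + 6 = 6 + 2*X**2)
-730 + U(-62) = -730 + (6 + 2*(-62)**2) = -730 + (6 + 2*3844) = -730 + (6 + 7688) = -730 + 7694 = 6964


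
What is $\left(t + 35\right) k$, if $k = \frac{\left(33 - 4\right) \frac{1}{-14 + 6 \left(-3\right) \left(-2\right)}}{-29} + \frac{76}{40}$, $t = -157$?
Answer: $- \frac{12444}{55} \approx -226.25$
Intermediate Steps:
$k = \frac{102}{55}$ ($k = \frac{29}{-14 - -36} \left(- \frac{1}{29}\right) + 76 \cdot \frac{1}{40} = \frac{29}{-14 + 36} \left(- \frac{1}{29}\right) + \frac{19}{10} = \frac{29}{22} \left(- \frac{1}{29}\right) + \frac{19}{10} = - \frac{1}{22} + \frac{19}{10} = \frac{102}{55} \approx 1.8545$)
$\left(t + 35\right) k = \left(-157 + 35\right) \frac{102}{55} = \left(-122\right) \frac{102}{55} = - \frac{12444}{55}$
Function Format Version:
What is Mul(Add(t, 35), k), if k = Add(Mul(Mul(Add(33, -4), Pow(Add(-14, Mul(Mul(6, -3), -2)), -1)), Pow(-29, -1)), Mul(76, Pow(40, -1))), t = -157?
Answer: Rational(-12444, 55) ≈ -226.25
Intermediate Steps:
k = Rational(102, 55) (k = Add(Mul(Mul(29, Pow(Add(-14, Mul(-18, -2)), -1)), Rational(-1, 29)), Mul(76, Rational(1, 40))) = Add(Mul(Mul(29, Pow(Add(-14, 36), -1)), Rational(-1, 29)), Rational(19, 10)) = Add(Mul(Mul(29, Pow(22, -1)), Rational(-1, 29)), Rational(19, 10)) = Add(Mul(Mul(29, Rational(1, 22)), Rational(-1, 29)), Rational(19, 10)) = Add(Mul(Rational(29, 22), Rational(-1, 29)), Rational(19, 10)) = Add(Rational(-1, 22), Rational(19, 10)) = Rational(102, 55) ≈ 1.8545)
Mul(Add(t, 35), k) = Mul(Add(-157, 35), Rational(102, 55)) = Mul(-122, Rational(102, 55)) = Rational(-12444, 55)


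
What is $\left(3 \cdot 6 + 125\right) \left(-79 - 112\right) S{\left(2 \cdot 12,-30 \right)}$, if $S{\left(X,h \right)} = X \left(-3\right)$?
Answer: $1966536$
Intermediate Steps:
$S{\left(X,h \right)} = - 3 X$
$\left(3 \cdot 6 + 125\right) \left(-79 - 112\right) S{\left(2 \cdot 12,-30 \right)} = \left(3 \cdot 6 + 125\right) \left(-79 - 112\right) \left(- 3 \cdot 2 \cdot 12\right) = \left(18 + 125\right) \left(-191\right) \left(\left(-3\right) 24\right) = 143 \left(-191\right) \left(-72\right) = \left(-27313\right) \left(-72\right) = 1966536$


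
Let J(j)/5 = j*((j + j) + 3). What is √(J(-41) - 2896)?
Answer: √13299 ≈ 115.32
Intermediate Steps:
J(j) = 5*j*(3 + 2*j) (J(j) = 5*(j*((j + j) + 3)) = 5*(j*(2*j + 3)) = 5*(j*(3 + 2*j)) = 5*j*(3 + 2*j))
√(J(-41) - 2896) = √(5*(-41)*(3 + 2*(-41)) - 2896) = √(5*(-41)*(3 - 82) - 2896) = √(5*(-41)*(-79) - 2896) = √(16195 - 2896) = √13299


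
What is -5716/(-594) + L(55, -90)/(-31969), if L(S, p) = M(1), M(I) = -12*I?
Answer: 91370966/9494793 ≈ 9.6233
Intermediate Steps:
L(S, p) = -12 (L(S, p) = -12*1 = -12)
-5716/(-594) + L(55, -90)/(-31969) = -5716/(-594) - 12/(-31969) = -5716*(-1/594) - 12*(-1/31969) = 2858/297 + 12/31969 = 91370966/9494793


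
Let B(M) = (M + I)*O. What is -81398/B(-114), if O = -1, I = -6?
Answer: -40699/60 ≈ -678.32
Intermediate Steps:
B(M) = 6 - M (B(M) = (M - 6)*(-1) = (-6 + M)*(-1) = 6 - M)
-81398/B(-114) = -81398/(6 - 1*(-114)) = -81398/(6 + 114) = -81398/120 = -81398*1/120 = -40699/60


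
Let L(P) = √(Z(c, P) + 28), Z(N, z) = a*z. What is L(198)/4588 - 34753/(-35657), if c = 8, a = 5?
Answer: 34753/35657 + √1018/4588 ≈ 0.98160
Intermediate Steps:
Z(N, z) = 5*z
L(P) = √(28 + 5*P) (L(P) = √(5*P + 28) = √(28 + 5*P))
L(198)/4588 - 34753/(-35657) = √(28 + 5*198)/4588 - 34753/(-35657) = √(28 + 990)*(1/4588) - 34753*(-1/35657) = √1018*(1/4588) + 34753/35657 = √1018/4588 + 34753/35657 = 34753/35657 + √1018/4588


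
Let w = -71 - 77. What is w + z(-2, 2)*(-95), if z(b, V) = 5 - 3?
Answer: -338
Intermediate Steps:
w = -148
z(b, V) = 2
w + z(-2, 2)*(-95) = -148 + 2*(-95) = -148 - 190 = -338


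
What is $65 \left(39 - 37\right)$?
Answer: $130$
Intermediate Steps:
$65 \left(39 - 37\right) = 65 \cdot 2 = 130$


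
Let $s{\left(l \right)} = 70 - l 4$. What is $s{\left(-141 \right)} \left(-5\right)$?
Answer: $-3170$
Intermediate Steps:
$s{\left(l \right)} = 70 - 4 l$
$s{\left(-141 \right)} \left(-5\right) = \left(70 - -564\right) \left(-5\right) = \left(70 + 564\right) \left(-5\right) = 634 \left(-5\right) = -3170$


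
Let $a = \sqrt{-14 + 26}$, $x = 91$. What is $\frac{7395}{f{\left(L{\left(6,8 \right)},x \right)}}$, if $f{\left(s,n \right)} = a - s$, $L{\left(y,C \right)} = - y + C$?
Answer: $\frac{7395}{4} + \frac{7395 \sqrt{3}}{4} \approx 5050.9$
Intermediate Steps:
$a = 2 \sqrt{3}$ ($a = \sqrt{12} = 2 \sqrt{3} \approx 3.4641$)
$L{\left(y,C \right)} = C - y$
$f{\left(s,n \right)} = - s + 2 \sqrt{3}$ ($f{\left(s,n \right)} = 2 \sqrt{3} - s = - s + 2 \sqrt{3}$)
$\frac{7395}{f{\left(L{\left(6,8 \right)},x \right)}} = \frac{7395}{- (8 - 6) + 2 \sqrt{3}} = \frac{7395}{\left(-1\right) 2 + 2 \sqrt{3}} = \frac{7395}{-2 + 2 \sqrt{3}}$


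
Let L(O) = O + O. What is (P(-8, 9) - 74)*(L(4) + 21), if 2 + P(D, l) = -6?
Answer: -2378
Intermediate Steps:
P(D, l) = -8 (P(D, l) = -2 - 6 = -8)
L(O) = 2*O
(P(-8, 9) - 74)*(L(4) + 21) = (-8 - 74)*(2*4 + 21) = -82*(8 + 21) = -82*29 = -2378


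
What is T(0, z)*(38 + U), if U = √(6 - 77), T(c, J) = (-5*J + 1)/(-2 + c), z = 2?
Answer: 171 + 9*I*√71/2 ≈ 171.0 + 37.918*I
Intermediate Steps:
T(c, J) = (1 - 5*J)/(-2 + c)
U = I*√71 (U = √(-71) = I*√71 ≈ 8.4261*I)
T(0, z)*(38 + U) = ((1 - 5*2)/(-2 + 0))*(38 + I*√71) = ((1 - 10)/(-2))*(38 + I*√71) = (-½*(-9))*(38 + I*√71) = 9*(38 + I*√71)/2 = 171 + 9*I*√71/2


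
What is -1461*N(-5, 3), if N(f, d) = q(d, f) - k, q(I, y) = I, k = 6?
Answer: 4383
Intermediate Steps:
N(f, d) = -6 + d (N(f, d) = d - 1*6 = d - 6 = -6 + d)
-1461*N(-5, 3) = -1461*(-6 + 3) = -1461*(-3) = 4383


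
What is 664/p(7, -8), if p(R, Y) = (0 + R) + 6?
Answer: 664/13 ≈ 51.077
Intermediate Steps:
p(R, Y) = 6 + R (p(R, Y) = R + 6 = 6 + R)
664/p(7, -8) = 664/(6 + 7) = 664/13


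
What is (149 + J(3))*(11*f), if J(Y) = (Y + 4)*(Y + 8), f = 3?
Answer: 7458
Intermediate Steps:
J(Y) = (4 + Y)*(8 + Y)
(149 + J(3))*(11*f) = (149 + (32 + 3² + 12*3))*(11*3) = (149 + (32 + 9 + 36))*33 = (149 + 77)*33 = 226*33 = 7458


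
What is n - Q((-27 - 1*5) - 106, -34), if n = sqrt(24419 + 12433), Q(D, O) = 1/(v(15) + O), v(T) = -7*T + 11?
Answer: 1/128 + 2*sqrt(9213) ≈ 191.98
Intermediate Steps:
v(T) = 11 - 7*T
Q(D, O) = 1/(-94 + O) (Q(D, O) = 1/((11 - 7*15) + O) = 1/((11 - 105) + O) = 1/(-94 + O))
n = 2*sqrt(9213) (n = sqrt(36852) = 2*sqrt(9213) ≈ 191.97)
n - Q((-27 - 1*5) - 106, -34) = 2*sqrt(9213) - 1/(-94 - 34) = 2*sqrt(9213) - 1/(-128) = 2*sqrt(9213) - 1*(-1/128) = 2*sqrt(9213) + 1/128 = 1/128 + 2*sqrt(9213)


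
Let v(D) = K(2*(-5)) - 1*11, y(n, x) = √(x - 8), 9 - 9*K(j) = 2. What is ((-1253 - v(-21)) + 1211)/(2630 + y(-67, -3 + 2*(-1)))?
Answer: -752180/62252217 + 286*I*√13/62252217 ≈ -0.012083 + 1.6565e-5*I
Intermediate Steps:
K(j) = 7/9 (K(j) = 1 - ⅑*2 = 1 - 2/9 = 7/9)
y(n, x) = √(-8 + x)
v(D) = -92/9 (v(D) = 7/9 - 1*11 = 7/9 - 11 = -92/9)
((-1253 - v(-21)) + 1211)/(2630 + y(-67, -3 + 2*(-1))) = ((-1253 - 1*(-92/9)) + 1211)/(2630 + √(-8 + (-3 + 2*(-1)))) = ((-1253 + 92/9) + 1211)/(2630 + √(-8 + (-3 - 2))) = (-11185/9 + 1211)/(2630 + √(-8 - 5)) = -286/(9*(2630 + √(-13))) = -286/(9*(2630 + I*√13))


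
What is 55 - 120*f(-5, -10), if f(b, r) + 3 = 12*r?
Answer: 14815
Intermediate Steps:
f(b, r) = -3 + 12*r
55 - 120*f(-5, -10) = 55 - 120*(-3 + 12*(-10)) = 55 - 120*(-3 - 120) = 55 - 120*(-123) = 55 + 14760 = 14815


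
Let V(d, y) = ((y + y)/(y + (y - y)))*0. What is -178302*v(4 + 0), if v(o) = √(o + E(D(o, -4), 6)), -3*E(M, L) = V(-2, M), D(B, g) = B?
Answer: -356604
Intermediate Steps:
V(d, y) = 0 (V(d, y) = ((2*y)/(y + 0))*0 = ((2*y)/y)*0 = 2*0 = 0)
E(M, L) = 0 (E(M, L) = -⅓*0 = 0)
v(o) = √o (v(o) = √(o + 0) = √o)
-178302*v(4 + 0) = -178302*√(4 + 0) = -178302*√4 = -178302*2 = -356604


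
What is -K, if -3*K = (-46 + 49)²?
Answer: 3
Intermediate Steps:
K = -3 (K = -(-46 + 49)²/3 = -⅓*3² = -⅓*9 = -3)
-K = -1*(-3) = 3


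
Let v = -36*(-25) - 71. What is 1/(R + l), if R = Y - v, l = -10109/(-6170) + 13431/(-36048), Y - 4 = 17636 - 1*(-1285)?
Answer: 37069360/670854061887 ≈ 5.5257e-5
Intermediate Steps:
Y = 18925 (Y = 4 + (17636 - 1*(-1285)) = 4 + (17636 + 1285) = 4 + 18921 = 18925)
v = 829 (v = 900 - 71 = 829)
l = 46923327/37069360 (l = -10109*(-1/6170) + 13431*(-1/36048) = 10109/6170 - 4477/12016 = 46923327/37069360 ≈ 1.2658)
R = 18096 (R = 18925 - 1*829 = 18925 - 829 = 18096)
1/(R + l) = 1/(18096 + 46923327/37069360) = 1/(670854061887/37069360) = 37069360/670854061887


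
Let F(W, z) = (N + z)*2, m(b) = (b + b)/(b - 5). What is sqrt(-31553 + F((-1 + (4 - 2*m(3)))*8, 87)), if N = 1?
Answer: I*sqrt(31377) ≈ 177.14*I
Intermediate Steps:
m(b) = 2*b/(-5 + b) (m(b) = (2*b)/(-5 + b) = 2*b/(-5 + b))
F(W, z) = 2 + 2*z (F(W, z) = (1 + z)*2 = 2 + 2*z)
sqrt(-31553 + F((-1 + (4 - 2*m(3)))*8, 87)) = sqrt(-31553 + (2 + 2*87)) = sqrt(-31553 + (2 + 174)) = sqrt(-31553 + 176) = sqrt(-31377) = I*sqrt(31377)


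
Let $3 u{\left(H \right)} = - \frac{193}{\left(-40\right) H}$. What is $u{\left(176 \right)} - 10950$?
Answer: $- \frac{231263807}{21120} \approx -10950.0$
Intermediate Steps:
$u{\left(H \right)} = \frac{193}{120 H}$ ($u{\left(H \right)} = \frac{\left(-193\right) \frac{1}{\left(-40\right) H}}{3} = \frac{\left(-193\right) \left(- \frac{1}{40 H}\right)}{3} = \frac{\frac{193}{40} \frac{1}{H}}{3} = \frac{193}{120 H}$)
$u{\left(176 \right)} - 10950 = \frac{193}{120 \cdot 176} - 10950 = \frac{193}{120} \cdot \frac{1}{176} - 10950 = \frac{193}{21120} - 10950 = - \frac{231263807}{21120}$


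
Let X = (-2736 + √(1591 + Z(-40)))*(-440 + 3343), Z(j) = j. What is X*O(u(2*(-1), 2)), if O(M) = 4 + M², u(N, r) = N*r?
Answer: -158852160 + 58060*√1551 ≈ -1.5657e+8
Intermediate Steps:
X = -7942608 + 2903*√1551 (X = (-2736 + √(1591 - 40))*(-440 + 3343) = (-2736 + √1551)*2903 = -7942608 + 2903*√1551 ≈ -7.8283e+6)
X*O(u(2*(-1), 2)) = (-7942608 + 2903*√1551)*(4 + ((2*(-1))*2)²) = (-7942608 + 2903*√1551)*(4 + (-2*2)²) = (-7942608 + 2903*√1551)*(4 + (-4)²) = (-7942608 + 2903*√1551)*(4 + 16) = (-7942608 + 2903*√1551)*20 = -158852160 + 58060*√1551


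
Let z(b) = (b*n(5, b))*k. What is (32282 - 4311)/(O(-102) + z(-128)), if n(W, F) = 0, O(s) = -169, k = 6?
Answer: -27971/169 ≈ -165.51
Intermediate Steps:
z(b) = 0 (z(b) = (b*0)*6 = 0*6 = 0)
(32282 - 4311)/(O(-102) + z(-128)) = (32282 - 4311)/(-169 + 0) = 27971/(-169) = 27971*(-1/169) = -27971/169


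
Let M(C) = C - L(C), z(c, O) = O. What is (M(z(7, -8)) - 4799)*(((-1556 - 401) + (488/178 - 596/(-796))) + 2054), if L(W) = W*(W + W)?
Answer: -8783234040/17711 ≈ -4.9592e+5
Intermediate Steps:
L(W) = 2*W² (L(W) = W*(2*W) = 2*W²)
M(C) = C - 2*C²
(M(z(7, -8)) - 4799)*(((-1556 - 401) + (488/178 - 596/(-796))) + 2054) = (-8*(1 - 2*(-8)) - 4799)*(((-1556 - 401) + (488/178 - 596/(-796))) + 2054) = (-8*(1 + 16) - 4799)*((-1957 + (488*(1/178) - 596*(-1/796))) + 2054) = (-8*17 - 4799)*((-1957 + (244/89 + 149/199)) + 2054) = (-136 - 4799)*((-1957 + 61817/17711) + 2054) = -4935*(-34598610/17711 + 2054) = -4935*1779784/17711 = -8783234040/17711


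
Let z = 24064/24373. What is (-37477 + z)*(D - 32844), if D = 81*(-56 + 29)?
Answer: 31997415483567/24373 ≈ 1.3128e+9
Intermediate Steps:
z = 24064/24373 (z = 24064*(1/24373) = 24064/24373 ≈ 0.98732)
D = -2187 (D = 81*(-27) = -2187)
(-37477 + z)*(D - 32844) = (-37477 + 24064/24373)*(-2187 - 32844) = -913402857/24373*(-35031) = 31997415483567/24373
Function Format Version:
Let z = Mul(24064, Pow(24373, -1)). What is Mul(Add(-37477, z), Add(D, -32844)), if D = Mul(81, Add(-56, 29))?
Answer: Rational(31997415483567, 24373) ≈ 1.3128e+9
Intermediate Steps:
z = Rational(24064, 24373) (z = Mul(24064, Rational(1, 24373)) = Rational(24064, 24373) ≈ 0.98732)
D = -2187 (D = Mul(81, -27) = -2187)
Mul(Add(-37477, z), Add(D, -32844)) = Mul(Add(-37477, Rational(24064, 24373)), Add(-2187, -32844)) = Mul(Rational(-913402857, 24373), -35031) = Rational(31997415483567, 24373)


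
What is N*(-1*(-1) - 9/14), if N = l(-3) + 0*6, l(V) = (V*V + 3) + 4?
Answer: 40/7 ≈ 5.7143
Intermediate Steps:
l(V) = 7 + V² (l(V) = (V² + 3) + 4 = (3 + V²) + 4 = 7 + V²)
N = 16 (N = (7 + (-3)²) + 0*6 = (7 + 9) + 0 = 16 + 0 = 16)
N*(-1*(-1) - 9/14) = 16*(-1*(-1) - 9/14) = 16*(1 - 9*1/14) = 16*(1 - 9/14) = 16*(5/14) = 40/7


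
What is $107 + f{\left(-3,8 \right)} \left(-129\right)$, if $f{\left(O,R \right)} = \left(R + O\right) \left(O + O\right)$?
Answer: $3977$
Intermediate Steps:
$f{\left(O,R \right)} = 2 O \left(O + R\right)$ ($f{\left(O,R \right)} = \left(O + R\right) 2 O = 2 O \left(O + R\right)$)
$107 + f{\left(-3,8 \right)} \left(-129\right) = 107 + 2 \left(-3\right) \left(-3 + 8\right) \left(-129\right) = 107 + 2 \left(-3\right) 5 \left(-129\right) = 107 - -3870 = 107 + 3870 = 3977$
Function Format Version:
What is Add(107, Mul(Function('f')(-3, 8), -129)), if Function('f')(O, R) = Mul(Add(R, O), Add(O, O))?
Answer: 3977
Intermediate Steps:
Function('f')(O, R) = Mul(2, O, Add(O, R)) (Function('f')(O, R) = Mul(Add(O, R), Mul(2, O)) = Mul(2, O, Add(O, R)))
Add(107, Mul(Function('f')(-3, 8), -129)) = Add(107, Mul(Mul(2, -3, Add(-3, 8)), -129)) = Add(107, Mul(Mul(2, -3, 5), -129)) = Add(107, Mul(-30, -129)) = Add(107, 3870) = 3977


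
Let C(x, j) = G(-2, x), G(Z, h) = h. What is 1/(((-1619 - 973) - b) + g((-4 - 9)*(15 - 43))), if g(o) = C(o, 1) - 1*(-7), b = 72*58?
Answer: -1/6397 ≈ -0.00015632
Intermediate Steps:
C(x, j) = x
b = 4176
g(o) = 7 + o (g(o) = o - 1*(-7) = o + 7 = 7 + o)
1/(((-1619 - 973) - b) + g((-4 - 9)*(15 - 43))) = 1/(((-1619 - 973) - 1*4176) + (7 + (-4 - 9)*(15 - 43))) = 1/((-2592 - 4176) + (7 - 13*(-28))) = 1/(-6768 + (7 + 364)) = 1/(-6768 + 371) = 1/(-6397) = -1/6397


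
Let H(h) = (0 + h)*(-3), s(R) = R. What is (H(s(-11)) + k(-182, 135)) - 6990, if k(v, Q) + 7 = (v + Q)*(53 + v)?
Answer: -901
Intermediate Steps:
k(v, Q) = -7 + (53 + v)*(Q + v) (k(v, Q) = -7 + (v + Q)*(53 + v) = -7 + (Q + v)*(53 + v) = -7 + (53 + v)*(Q + v))
H(h) = -3*h (H(h) = h*(-3) = -3*h)
(H(s(-11)) + k(-182, 135)) - 6990 = (-3*(-11) + (-7 + (-182)² + 53*135 + 53*(-182) + 135*(-182))) - 6990 = (33 + (-7 + 33124 + 7155 - 9646 - 24570)) - 6990 = (33 + 6056) - 6990 = 6089 - 6990 = -901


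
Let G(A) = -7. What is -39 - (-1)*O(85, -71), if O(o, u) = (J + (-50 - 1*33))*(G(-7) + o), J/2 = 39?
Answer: -429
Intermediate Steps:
J = 78 (J = 2*39 = 78)
O(o, u) = 35 - 5*o (O(o, u) = (78 + (-50 - 1*33))*(-7 + o) = (78 + (-50 - 33))*(-7 + o) = (78 - 83)*(-7 + o) = -5*(-7 + o) = 35 - 5*o)
-39 - (-1)*O(85, -71) = -39 - (-1)*(35 - 5*85) = -39 - (-1)*(35 - 425) = -39 - (-1)*(-390) = -39 - 1*390 = -39 - 390 = -429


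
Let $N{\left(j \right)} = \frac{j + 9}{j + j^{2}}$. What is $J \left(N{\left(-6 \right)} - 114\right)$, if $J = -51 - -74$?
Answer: $- \frac{26197}{10} \approx -2619.7$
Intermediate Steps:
$J = 23$ ($J = -51 + 74 = 23$)
$N{\left(j \right)} = \frac{9 + j}{j + j^{2}}$
$J \left(N{\left(-6 \right)} - 114\right) = 23 \left(\frac{9 - 6}{\left(-6\right) \left(1 - 6\right)} - 114\right) = 23 \left(\left(- \frac{1}{6}\right) \frac{1}{-5} \cdot 3 - 114\right) = 23 \left(\left(- \frac{1}{6}\right) \left(- \frac{1}{5}\right) 3 - 114\right) = 23 \left(\frac{1}{10} - 114\right) = 23 \left(- \frac{1139}{10}\right) = - \frac{26197}{10}$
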